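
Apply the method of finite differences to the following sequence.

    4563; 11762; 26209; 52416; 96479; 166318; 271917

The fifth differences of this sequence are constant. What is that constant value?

Δ: 7199, 14447, 26207, 44063, 69839, 105599
Δ²: 7248, 11760, 17856, 25776, 35760
Δ³: 4512, 6096, 7920, 9984
Δ⁴: 1584, 1824, 2064
Δ⁵: 240, 240

240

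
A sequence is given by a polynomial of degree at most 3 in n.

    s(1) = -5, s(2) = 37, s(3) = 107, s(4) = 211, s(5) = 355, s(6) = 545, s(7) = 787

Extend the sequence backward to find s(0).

-25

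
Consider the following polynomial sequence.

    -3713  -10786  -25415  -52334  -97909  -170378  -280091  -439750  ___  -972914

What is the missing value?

Using the first 8 terms:
D1: -7073, -14629, -26919, -45575, -72469, -109713, -159659
D2: -7556, -12290, -18656, -26894, -37244, -49946
D3: -4734, -6366, -8238, -10350, -12702
D4: -1632, -1872, -2112, -2352
D5: -240, -240, -240
Constant fifth difference = -240.
Extend forward: -2352 − 240 = -2592;  -12702 − 2592 = -15294;  -49946 − 15294 = -65240;  -159659 − 65240 = -224899;  -439750 − 224899 = -664649

-664649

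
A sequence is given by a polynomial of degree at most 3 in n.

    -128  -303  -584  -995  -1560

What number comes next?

-2303

First differences: -175, -281, -411, -565
Second differences: -106, -130, -154
Third differences: -24, -24
The third differences are constant (-24).
-154 − 24 = -178;  -565 − 178 = -743;  -1560 − 743 = -2303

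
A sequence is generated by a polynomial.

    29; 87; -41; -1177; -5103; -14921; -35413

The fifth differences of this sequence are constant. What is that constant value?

-360

First differences: 58, -128, -1136, -3926, -9818, -20492
Second differences: -186, -1008, -2790, -5892, -10674
Third differences: -822, -1782, -3102, -4782
Fourth differences: -960, -1320, -1680
Fifth differences: -360, -360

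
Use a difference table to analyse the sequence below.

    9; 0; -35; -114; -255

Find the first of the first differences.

D1: -9, -35, -79, -141
D2: -26, -44, -62
D3: -18, -18

-9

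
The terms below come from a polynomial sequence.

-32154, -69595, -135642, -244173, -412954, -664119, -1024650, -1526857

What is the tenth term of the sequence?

D1: -37441, -66047, -108531, -168781, -251165, -360531, -502207
D2: -28606, -42484, -60250, -82384, -109366, -141676
D3: -13878, -17766, -22134, -26982, -32310
D4: -3888, -4368, -4848, -5328
D5: -480, -480, -480
The fifth differences are constant (-480).
-5328 − 480 = -5808;  -32310 − 5808 = -38118;  -141676 − 38118 = -179794;  -502207 − 179794 = -682001;  -1526857 − 682001 = -2208858
-5808 − 480 = -6288;  -38118 − 6288 = -44406;  -179794 − 44406 = -224200;  -682001 − 224200 = -906201;  -2208858 − 906201 = -3115059

-3115059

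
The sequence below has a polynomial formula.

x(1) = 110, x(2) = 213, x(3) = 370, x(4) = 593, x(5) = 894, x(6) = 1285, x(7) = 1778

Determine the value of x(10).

3989

First differences: 103, 157, 223, 301, 391, 493
Second differences: 54, 66, 78, 90, 102
Third differences: 12, 12, 12, 12
Third differences constant at 12.
102 + 12 = 114;  493 + 114 = 607;  1778 + 607 = 2385
114 + 12 = 126;  607 + 126 = 733;  2385 + 733 = 3118
126 + 12 = 138;  733 + 138 = 871;  3118 + 871 = 3989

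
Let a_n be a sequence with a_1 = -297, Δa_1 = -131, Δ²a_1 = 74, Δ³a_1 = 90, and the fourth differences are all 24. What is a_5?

7

Build the table forward from the leading diagonal:
D4: 24, 24, 24, 24, 24
D3: 90, 114, 138, 162, 186
D2: 74, 164, 278, 416, 578
D1: -131, -57, 107, 385, 801
a: -297, -428, -485, -378, 7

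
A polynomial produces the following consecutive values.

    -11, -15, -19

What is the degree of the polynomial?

1

Δ: -4, -4
The first differences are constant, so the polynomial has degree 1.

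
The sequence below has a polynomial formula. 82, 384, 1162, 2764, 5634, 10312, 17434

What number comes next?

Δ: 302  778  1602  2870  4678  7122
Δ²: 476  824  1268  1808  2444
Δ³: 348  444  540  636
Δ⁴: 96  96  96
Constant fourth difference = 96, so extend:
636 + 96 = 732;  2444 + 732 = 3176;  7122 + 3176 = 10298;  17434 + 10298 = 27732

27732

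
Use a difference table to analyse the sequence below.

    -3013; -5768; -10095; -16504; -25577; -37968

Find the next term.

-2755, -4327, -6409, -9073, -12391
-1572, -2082, -2664, -3318
-510, -582, -654
-72, -72
Constant fourth difference = -72, so extend:
-654 − 72 = -726;  -3318 − 726 = -4044;  -12391 − 4044 = -16435;  -37968 − 16435 = -54403

-54403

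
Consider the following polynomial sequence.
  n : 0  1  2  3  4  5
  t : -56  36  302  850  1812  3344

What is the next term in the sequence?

Δ: 92, 266, 548, 962, 1532
Δ²: 174, 282, 414, 570
Δ³: 108, 132, 156
Δ⁴: 24, 24
Fourth differences constant at 24.
156 + 24 = 180;  570 + 180 = 750;  1532 + 750 = 2282;  3344 + 2282 = 5626

5626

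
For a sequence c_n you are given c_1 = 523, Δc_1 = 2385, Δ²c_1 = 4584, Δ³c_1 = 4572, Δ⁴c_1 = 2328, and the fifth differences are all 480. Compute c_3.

9877

Build the table forward from the leading diagonal:
Fifth differences: 480, 480, 480
Fourth differences: 2328, 2808, 3288
Third differences: 4572, 6900, 9708
Second differences: 4584, 9156, 16056
First differences: 2385, 6969, 16125
c: 523, 2908, 9877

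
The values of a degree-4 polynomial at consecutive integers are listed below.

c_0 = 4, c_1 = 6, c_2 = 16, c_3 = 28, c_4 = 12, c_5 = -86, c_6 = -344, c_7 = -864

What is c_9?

-3218

D1: 2 , 10 , 12 , -16 , -98 , -258 , -520
D2: 8 , 2 , -28 , -82 , -160 , -262
D3: -6 , -30 , -54 , -78 , -102
D4: -24 , -24 , -24 , -24
Fourth differences constant at -24.
-102 − 24 = -126;  -262 − 126 = -388;  -520 − 388 = -908;  -864 − 908 = -1772
-126 − 24 = -150;  -388 − 150 = -538;  -908 − 538 = -1446;  -1772 − 1446 = -3218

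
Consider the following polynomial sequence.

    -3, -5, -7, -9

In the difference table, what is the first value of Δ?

-2

First differences: -2, -2, -2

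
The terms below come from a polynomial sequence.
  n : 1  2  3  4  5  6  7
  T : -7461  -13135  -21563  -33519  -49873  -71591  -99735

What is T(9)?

First differences: -5674, -8428, -11956, -16354, -21718, -28144
Second differences: -2754, -3528, -4398, -5364, -6426
Third differences: -774, -870, -966, -1062
Fourth differences: -96, -96, -96
The fourth differences are constant (-96).
-1062 − 96 = -1158;  -6426 − 1158 = -7584;  -28144 − 7584 = -35728;  -99735 − 35728 = -135463
-1158 − 96 = -1254;  -7584 − 1254 = -8838;  -35728 − 8838 = -44566;  -135463 − 44566 = -180029

-180029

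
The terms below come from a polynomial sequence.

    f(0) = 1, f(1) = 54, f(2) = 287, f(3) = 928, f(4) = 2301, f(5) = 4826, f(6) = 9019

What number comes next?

Δ: 53, 233, 641, 1373, 2525, 4193
Δ²: 180, 408, 732, 1152, 1668
Δ³: 228, 324, 420, 516
Δ⁴: 96, 96, 96
Constant fourth difference = 96, so extend:
516 + 96 = 612;  1668 + 612 = 2280;  4193 + 2280 = 6473;  9019 + 6473 = 15492

15492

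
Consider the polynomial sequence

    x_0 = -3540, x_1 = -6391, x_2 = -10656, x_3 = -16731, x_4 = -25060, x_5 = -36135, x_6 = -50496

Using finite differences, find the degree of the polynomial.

4

D1: -2851, -4265, -6075, -8329, -11075, -14361
D2: -1414, -1810, -2254, -2746, -3286
D3: -396, -444, -492, -540
D4: -48, -48, -48
The fourth differences are constant, so the polynomial has degree 4.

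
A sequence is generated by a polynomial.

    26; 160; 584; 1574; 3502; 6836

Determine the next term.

134, 424, 990, 1928, 3334
290, 566, 938, 1406
276, 372, 468
96, 96
Fourth differences constant at 96.
468 + 96 = 564;  1406 + 564 = 1970;  3334 + 1970 = 5304;  6836 + 5304 = 12140

12140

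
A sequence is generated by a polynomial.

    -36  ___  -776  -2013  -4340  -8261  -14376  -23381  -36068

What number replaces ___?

-221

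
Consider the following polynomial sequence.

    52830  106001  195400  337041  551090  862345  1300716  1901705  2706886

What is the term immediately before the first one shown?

23545

Δ: 53171, 89399, 141641, 214049, 311255, 438371, 600989, 805181
Δ²: 36228, 52242, 72408, 97206, 127116, 162618, 204192
Δ³: 16014, 20166, 24798, 29910, 35502, 41574
Δ⁴: 4152, 4632, 5112, 5592, 6072
Δ⁵: 480, 480, 480, 480
The fifth differences are constant at 480.
Work back: 4152 − 480 = 3672;  16014 − 3672 = 12342;  36228 − 12342 = 23886;  53171 − 23886 = 29285;  52830 − 29285 = 23545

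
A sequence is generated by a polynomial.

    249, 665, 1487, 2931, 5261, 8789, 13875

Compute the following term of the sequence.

Δ: 416 , 822 , 1444 , 2330 , 3528 , 5086
Δ²: 406 , 622 , 886 , 1198 , 1558
Δ³: 216 , 264 , 312 , 360
Δ⁴: 48 , 48 , 48
Constant fourth difference = 48, so extend:
360 + 48 = 408;  1558 + 408 = 1966;  5086 + 1966 = 7052;  13875 + 7052 = 20927

20927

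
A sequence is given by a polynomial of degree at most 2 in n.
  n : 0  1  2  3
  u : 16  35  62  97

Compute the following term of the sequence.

140

D1: 19  27  35
D2: 8  8
Second differences constant at 8.
35 + 8 = 43;  97 + 43 = 140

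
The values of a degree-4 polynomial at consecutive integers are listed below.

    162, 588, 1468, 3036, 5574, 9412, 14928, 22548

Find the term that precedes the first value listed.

4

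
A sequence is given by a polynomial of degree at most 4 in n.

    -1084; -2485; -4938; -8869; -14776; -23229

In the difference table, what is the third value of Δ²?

-1976

First differences: -1401, -2453, -3931, -5907, -8453
Second differences: -1052, -1478, -1976, -2546
Third differences: -426, -498, -570
Fourth differences: -72, -72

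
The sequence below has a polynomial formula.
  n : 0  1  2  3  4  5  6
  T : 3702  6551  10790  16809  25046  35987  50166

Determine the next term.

First differences: 2849 , 4239 , 6019 , 8237 , 10941 , 14179
Second differences: 1390 , 1780 , 2218 , 2704 , 3238
Third differences: 390 , 438 , 486 , 534
Fourth differences: 48 , 48 , 48
Fourth differences constant at 48.
534 + 48 = 582;  3238 + 582 = 3820;  14179 + 3820 = 17999;  50166 + 17999 = 68165

68165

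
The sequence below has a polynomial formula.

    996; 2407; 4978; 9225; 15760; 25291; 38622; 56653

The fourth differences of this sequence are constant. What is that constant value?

96

Δ: 1411, 2571, 4247, 6535, 9531, 13331, 18031
Δ²: 1160, 1676, 2288, 2996, 3800, 4700
Δ³: 516, 612, 708, 804, 900
Δ⁴: 96, 96, 96, 96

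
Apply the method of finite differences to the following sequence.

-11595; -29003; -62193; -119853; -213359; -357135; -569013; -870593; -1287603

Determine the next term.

-1850259

Δ: -17408, -33190, -57660, -93506, -143776, -211878, -301580, -417010
Δ²: -15782, -24470, -35846, -50270, -68102, -89702, -115430
Δ³: -8688, -11376, -14424, -17832, -21600, -25728
Δ⁴: -2688, -3048, -3408, -3768, -4128
Δ⁵: -360, -360, -360, -360
The fifth differences are constant (-360).
-4128 − 360 = -4488;  -25728 − 4488 = -30216;  -115430 − 30216 = -145646;  -417010 − 145646 = -562656;  -1287603 − 562656 = -1850259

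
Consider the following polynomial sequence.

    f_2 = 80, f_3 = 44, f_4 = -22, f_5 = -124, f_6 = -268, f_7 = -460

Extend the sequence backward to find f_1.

92

-36  -66  -102  -144  -192
-30  -36  -42  -48
-6  -6  -6
The third differences are constant at -6.
Work back: -30 + 6 = -24;  -36 + 24 = -12;  80 + 12 = 92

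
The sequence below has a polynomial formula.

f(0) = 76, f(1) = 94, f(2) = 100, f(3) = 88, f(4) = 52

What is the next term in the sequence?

18  6  -12  -36
-12  -18  -24
-6  -6
Constant third difference = -6, so extend:
-24 − 6 = -30;  -36 − 30 = -66;  52 − 66 = -14

-14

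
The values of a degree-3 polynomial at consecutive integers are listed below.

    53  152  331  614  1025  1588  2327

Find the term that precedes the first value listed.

D1: 99, 179, 283, 411, 563, 739
D2: 80, 104, 128, 152, 176
D3: 24, 24, 24, 24
The third differences are constant at 24.
Work back: 80 − 24 = 56;  99 − 56 = 43;  53 − 43 = 10

10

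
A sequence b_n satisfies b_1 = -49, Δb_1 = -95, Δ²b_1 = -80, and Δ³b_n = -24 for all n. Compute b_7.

-2299

Build the table forward from the leading diagonal:
D3: -24  -24  -24  -24  -24  -24  -24
D2: -80  -104  -128  -152  -176  -200  -224
D1: -95  -175  -279  -407  -559  -735  -935
b: -49  -144  -319  -598  -1005  -1564  -2299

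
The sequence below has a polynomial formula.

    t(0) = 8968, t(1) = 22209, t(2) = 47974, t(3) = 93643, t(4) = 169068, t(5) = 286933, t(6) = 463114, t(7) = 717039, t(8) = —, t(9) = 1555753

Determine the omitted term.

1072048

Using the first 8 terms:
First differences: 13241, 25765, 45669, 75425, 117865, 176181, 253925
Second differences: 12524, 19904, 29756, 42440, 58316, 77744
Third differences: 7380, 9852, 12684, 15876, 19428
Fourth differences: 2472, 2832, 3192, 3552
Fifth differences: 360, 360, 360
Constant fifth difference = 360.
Extend forward: 3552 + 360 = 3912;  19428 + 3912 = 23340;  77744 + 23340 = 101084;  253925 + 101084 = 355009;  717039 + 355009 = 1072048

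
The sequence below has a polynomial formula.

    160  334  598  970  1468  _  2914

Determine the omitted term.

2110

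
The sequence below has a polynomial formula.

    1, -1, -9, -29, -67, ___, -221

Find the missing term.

Using the first 5 terms:
-2, -8, -20, -38
-6, -12, -18
-6, -6
Constant third difference = -6.
Extend forward: -18 − 6 = -24;  -38 − 24 = -62;  -67 − 62 = -129

-129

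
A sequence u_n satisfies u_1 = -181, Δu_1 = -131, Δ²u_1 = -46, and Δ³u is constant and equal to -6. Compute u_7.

-1777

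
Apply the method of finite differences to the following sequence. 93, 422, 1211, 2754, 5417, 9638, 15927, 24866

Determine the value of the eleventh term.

74483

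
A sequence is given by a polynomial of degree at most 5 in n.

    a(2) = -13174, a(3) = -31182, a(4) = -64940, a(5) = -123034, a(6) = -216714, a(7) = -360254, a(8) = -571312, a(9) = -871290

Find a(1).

-4634

First differences: -18008, -33758, -58094, -93680, -143540, -211058, -299978
Second differences: -15750, -24336, -35586, -49860, -67518, -88920
Third differences: -8586, -11250, -14274, -17658, -21402
Fourth differences: -2664, -3024, -3384, -3744
Fifth differences: -360, -360, -360
The fifth differences are constant at -360.
Work back: -2664 + 360 = -2304;  -8586 + 2304 = -6282;  -15750 + 6282 = -9468;  -18008 + 9468 = -8540;  -13174 + 8540 = -4634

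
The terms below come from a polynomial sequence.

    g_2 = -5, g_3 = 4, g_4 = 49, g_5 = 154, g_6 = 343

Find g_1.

-2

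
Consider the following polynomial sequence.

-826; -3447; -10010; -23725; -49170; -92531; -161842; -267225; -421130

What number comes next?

-638575

D1: -2621, -6563, -13715, -25445, -43361, -69311, -105383, -153905
D2: -3942, -7152, -11730, -17916, -25950, -36072, -48522
D3: -3210, -4578, -6186, -8034, -10122, -12450
D4: -1368, -1608, -1848, -2088, -2328
D5: -240, -240, -240, -240
Constant fifth difference = -240, so extend:
-2328 − 240 = -2568;  -12450 − 2568 = -15018;  -48522 − 15018 = -63540;  -153905 − 63540 = -217445;  -421130 − 217445 = -638575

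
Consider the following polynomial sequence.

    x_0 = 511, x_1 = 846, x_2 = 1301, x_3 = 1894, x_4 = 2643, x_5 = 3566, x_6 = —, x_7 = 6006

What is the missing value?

Using the first 6 terms:
335  455  593  749  923
120  138  156  174
18  18  18
Constant third difference = 18.
Extend forward: 174 + 18 = 192;  923 + 192 = 1115;  3566 + 1115 = 4681

4681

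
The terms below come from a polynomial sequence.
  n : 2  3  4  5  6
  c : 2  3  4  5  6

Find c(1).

1  1  1  1
The first differences are constant at 1.
Work back: 2 − 1 = 1

1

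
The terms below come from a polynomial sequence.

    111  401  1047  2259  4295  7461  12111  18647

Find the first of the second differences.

First differences: 290, 646, 1212, 2036, 3166, 4650, 6536
Second differences: 356, 566, 824, 1130, 1484, 1886
Third differences: 210, 258, 306, 354, 402
Fourth differences: 48, 48, 48, 48

356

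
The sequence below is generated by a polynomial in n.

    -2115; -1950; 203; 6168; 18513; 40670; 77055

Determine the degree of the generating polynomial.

First differences: 165, 2153, 5965, 12345, 22157, 36385
Second differences: 1988, 3812, 6380, 9812, 14228
Third differences: 1824, 2568, 3432, 4416
Fourth differences: 744, 864, 984
Fifth differences: 120, 120
The fifth differences are constant, so the polynomial has degree 5.

5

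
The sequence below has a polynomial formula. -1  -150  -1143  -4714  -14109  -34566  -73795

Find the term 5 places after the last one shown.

-1054890

D1: -149, -993, -3571, -9395, -20457, -39229
D2: -844, -2578, -5824, -11062, -18772
D3: -1734, -3246, -5238, -7710
D4: -1512, -1992, -2472
D5: -480, -480
The fifth differences are constant (-480).
-2472 − 480 = -2952;  -7710 − 2952 = -10662;  -18772 − 10662 = -29434;  -39229 − 29434 = -68663;  -73795 − 68663 = -142458
-2952 − 480 = -3432;  -10662 − 3432 = -14094;  -29434 − 14094 = -43528;  -68663 − 43528 = -112191;  -142458 − 112191 = -254649
-3432 − 480 = -3912;  -14094 − 3912 = -18006;  -43528 − 18006 = -61534;  -112191 − 61534 = -173725;  -254649 − 173725 = -428374
-3912 − 480 = -4392;  -18006 − 4392 = -22398;  -61534 − 22398 = -83932;  -173725 − 83932 = -257657;  -428374 − 257657 = -686031
-4392 − 480 = -4872;  -22398 − 4872 = -27270;  -83932 − 27270 = -111202;  -257657 − 111202 = -368859;  -686031 − 368859 = -1054890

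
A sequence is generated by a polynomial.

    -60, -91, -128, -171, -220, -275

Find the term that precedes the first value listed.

First differences: -31, -37, -43, -49, -55
Second differences: -6, -6, -6, -6
The second differences are constant at -6.
Work back: -31 + 6 = -25;  -60 + 25 = -35

-35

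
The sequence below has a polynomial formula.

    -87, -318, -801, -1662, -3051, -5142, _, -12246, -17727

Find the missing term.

-8133

Using the first 6 terms:
-231  -483  -861  -1389  -2091
-252  -378  -528  -702
-126  -150  -174
-24  -24
Constant fourth difference = -24.
Extend forward: -174 − 24 = -198;  -702 − 198 = -900;  -2091 − 900 = -2991;  -5142 − 2991 = -8133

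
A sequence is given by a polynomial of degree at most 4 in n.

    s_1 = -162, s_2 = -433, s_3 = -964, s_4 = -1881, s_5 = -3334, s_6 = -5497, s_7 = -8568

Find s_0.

First differences: -271  -531  -917  -1453  -2163  -3071
Second differences: -260  -386  -536  -710  -908
Third differences: -126  -150  -174  -198
Fourth differences: -24  -24  -24
The fourth differences are constant at -24.
Work back: -126 + 24 = -102;  -260 + 102 = -158;  -271 + 158 = -113;  -162 + 113 = -49

-49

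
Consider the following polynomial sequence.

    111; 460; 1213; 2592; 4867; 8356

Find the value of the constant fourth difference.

48

First differences: 349, 753, 1379, 2275, 3489
Second differences: 404, 626, 896, 1214
Third differences: 222, 270, 318
Fourth differences: 48, 48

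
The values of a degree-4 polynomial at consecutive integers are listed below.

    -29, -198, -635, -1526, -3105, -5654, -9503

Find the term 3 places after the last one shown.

-32870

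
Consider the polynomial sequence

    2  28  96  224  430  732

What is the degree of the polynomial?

First differences: 26, 68, 128, 206, 302
Second differences: 42, 60, 78, 96
Third differences: 18, 18, 18
The third differences are constant, so the polynomial has degree 3.

3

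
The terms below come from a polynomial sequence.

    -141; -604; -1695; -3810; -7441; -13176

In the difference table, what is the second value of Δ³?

-492

D1: -463, -1091, -2115, -3631, -5735
D2: -628, -1024, -1516, -2104
D3: -396, -492, -588
D4: -96, -96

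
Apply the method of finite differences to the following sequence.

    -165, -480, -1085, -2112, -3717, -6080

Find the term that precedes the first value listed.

-32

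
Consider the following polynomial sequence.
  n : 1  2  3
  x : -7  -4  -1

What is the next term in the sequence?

2

D1: 3, 3
First differences constant at 3.
-1 + 3 = 2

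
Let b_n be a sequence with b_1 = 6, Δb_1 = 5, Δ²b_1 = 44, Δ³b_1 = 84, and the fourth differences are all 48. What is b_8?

Build the table forward from the leading diagonal:
Fourth differences: 48  48  48  48  48  48  48  48
Third differences: 84  132  180  228  276  324  372  420
Second differences: 44  128  260  440  668  944  1268  1640
First differences: 5  49  177  437  877  1545  2489  3757
b: 6  11  60  237  674  1551  3096  5585

5585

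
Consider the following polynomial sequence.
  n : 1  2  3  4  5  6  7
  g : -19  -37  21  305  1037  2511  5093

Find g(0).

-18  58  284  732  1474  2582
76  226  448  742  1108
150  222  294  366
72  72  72
The fourth differences are constant at 72.
Work back: 150 − 72 = 78;  76 − 78 = -2;  -18 + 2 = -16;  -19 + 16 = -3

-3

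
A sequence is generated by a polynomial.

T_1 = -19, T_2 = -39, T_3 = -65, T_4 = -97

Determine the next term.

-135

-20  -26  -32
-6  -6
The second differences are constant (-6).
-32 − 6 = -38;  -97 − 38 = -135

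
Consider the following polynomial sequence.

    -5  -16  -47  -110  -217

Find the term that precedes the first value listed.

-2

-11, -31, -63, -107
-20, -32, -44
-12, -12
The third differences are constant at -12.
Work back: -20 + 12 = -8;  -11 + 8 = -3;  -5 + 3 = -2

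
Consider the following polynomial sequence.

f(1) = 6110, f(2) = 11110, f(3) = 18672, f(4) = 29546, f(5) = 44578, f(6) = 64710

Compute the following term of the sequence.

Δ: 5000  7562  10874  15032  20132
Δ²: 2562  3312  4158  5100
Δ³: 750  846  942
Δ⁴: 96  96
Fourth differences constant at 96.
942 + 96 = 1038;  5100 + 1038 = 6138;  20132 + 6138 = 26270;  64710 + 26270 = 90980

90980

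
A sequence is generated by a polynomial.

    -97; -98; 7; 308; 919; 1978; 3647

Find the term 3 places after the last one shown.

First differences: -1, 105, 301, 611, 1059, 1669
Second differences: 106, 196, 310, 448, 610
Third differences: 90, 114, 138, 162
Fourth differences: 24, 24, 24
The fourth differences are constant (24).
162 + 24 = 186;  610 + 186 = 796;  1669 + 796 = 2465;  3647 + 2465 = 6112
186 + 24 = 210;  796 + 210 = 1006;  2465 + 1006 = 3471;  6112 + 3471 = 9583
210 + 24 = 234;  1006 + 234 = 1240;  3471 + 1240 = 4711;  9583 + 4711 = 14294

14294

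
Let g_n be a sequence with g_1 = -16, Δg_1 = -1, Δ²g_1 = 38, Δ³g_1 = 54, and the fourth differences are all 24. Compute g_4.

149

Build the table forward from the leading diagonal:
Fourth differences: 24  24  24  24
Third differences: 54  78  102  126
Second differences: 38  92  170  272
First differences: -1  37  129  299
g: -16  -17  20  149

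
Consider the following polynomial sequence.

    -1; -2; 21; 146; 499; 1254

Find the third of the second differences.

D1: -1, 23, 125, 353, 755
D2: 24, 102, 228, 402
D3: 78, 126, 174
D4: 48, 48

228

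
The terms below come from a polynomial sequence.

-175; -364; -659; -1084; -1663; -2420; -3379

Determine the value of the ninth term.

-189  -295  -425  -579  -757  -959
-106  -130  -154  -178  -202
-24  -24  -24  -24
Constant third difference = -24, so extend:
-202 − 24 = -226;  -959 − 226 = -1185;  -3379 − 1185 = -4564
-226 − 24 = -250;  -1185 − 250 = -1435;  -4564 − 1435 = -5999

-5999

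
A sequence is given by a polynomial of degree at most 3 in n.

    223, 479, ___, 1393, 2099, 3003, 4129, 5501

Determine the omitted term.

861

Using the last 5 terms:
Δ: 706  904  1126  1372
Δ²: 198  222  246
Δ³: 24  24
Constant third difference = 24.
Extend backward: 198 − 24 = 174;  706 − 174 = 532;  1393 − 532 = 861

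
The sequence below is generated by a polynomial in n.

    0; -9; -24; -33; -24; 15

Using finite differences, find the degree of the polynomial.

D1: -9, -15, -9, 9, 39
D2: -6, 6, 18, 30
D3: 12, 12, 12
The third differences are constant, so the polynomial has degree 3.

3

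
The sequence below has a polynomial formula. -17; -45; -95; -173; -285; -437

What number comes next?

-635

-28, -50, -78, -112, -152
-22, -28, -34, -40
-6, -6, -6
Third differences constant at -6.
-40 − 6 = -46;  -152 − 46 = -198;  -437 − 198 = -635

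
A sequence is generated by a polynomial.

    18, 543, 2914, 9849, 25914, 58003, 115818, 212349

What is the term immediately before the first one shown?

First differences: 525  2371  6935  16065  32089  57815  96531
Second differences: 1846  4564  9130  16024  25726  38716
Third differences: 2718  4566  6894  9702  12990
Fourth differences: 1848  2328  2808  3288
Fifth differences: 480  480  480
The fifth differences are constant at 480.
Work back: 1848 − 480 = 1368;  2718 − 1368 = 1350;  1846 − 1350 = 496;  525 − 496 = 29;  18 − 29 = -11

-11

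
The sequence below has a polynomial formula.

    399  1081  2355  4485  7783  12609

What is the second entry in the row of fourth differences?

48

First differences: 682, 1274, 2130, 3298, 4826
Second differences: 592, 856, 1168, 1528
Third differences: 264, 312, 360
Fourth differences: 48, 48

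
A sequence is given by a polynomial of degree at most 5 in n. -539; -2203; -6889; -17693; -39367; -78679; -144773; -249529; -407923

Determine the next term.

-638387

First differences: -1664 , -4686 , -10804 , -21674 , -39312 , -66094 , -104756 , -158394
Second differences: -3022 , -6118 , -10870 , -17638 , -26782 , -38662 , -53638
Third differences: -3096 , -4752 , -6768 , -9144 , -11880 , -14976
Fourth differences: -1656 , -2016 , -2376 , -2736 , -3096
Fifth differences: -360 , -360 , -360 , -360
Constant fifth difference = -360, so extend:
-3096 − 360 = -3456;  -14976 − 3456 = -18432;  -53638 − 18432 = -72070;  -158394 − 72070 = -230464;  -407923 − 230464 = -638387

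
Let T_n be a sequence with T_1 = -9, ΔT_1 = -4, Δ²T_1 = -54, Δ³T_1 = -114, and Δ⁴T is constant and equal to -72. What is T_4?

Build the table forward from the leading diagonal:
Δ⁴: -72, -72, -72, -72
Δ³: -114, -186, -258, -330
Δ²: -54, -168, -354, -612
Δ: -4, -58, -226, -580
T: -9, -13, -71, -297

-297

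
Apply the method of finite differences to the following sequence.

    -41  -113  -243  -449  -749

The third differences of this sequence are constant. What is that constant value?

D1: -72, -130, -206, -300
D2: -58, -76, -94
D3: -18, -18

-18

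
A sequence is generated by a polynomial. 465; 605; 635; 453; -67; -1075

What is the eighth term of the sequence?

-5275

Δ: 140  30  -182  -520  -1008
Δ²: -110  -212  -338  -488
Δ³: -102  -126  -150
Δ⁴: -24  -24
Fourth differences constant at -24.
-150 − 24 = -174;  -488 − 174 = -662;  -1008 − 662 = -1670;  -1075 − 1670 = -2745
-174 − 24 = -198;  -662 − 198 = -860;  -1670 − 860 = -2530;  -2745 − 2530 = -5275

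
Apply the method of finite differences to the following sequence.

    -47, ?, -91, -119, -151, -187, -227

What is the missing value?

Using the last 5 terms:
D1: -28, -32, -36, -40
D2: -4, -4, -4
Constant second difference = -4.
Extend backward: -28 + 4 = -24;  -91 + 24 = -67

-67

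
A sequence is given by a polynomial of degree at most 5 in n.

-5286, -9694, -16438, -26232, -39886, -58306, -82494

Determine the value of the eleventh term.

-4408, -6744, -9794, -13654, -18420, -24188
-2336, -3050, -3860, -4766, -5768
-714, -810, -906, -1002
-96, -96, -96
The fourth differences are constant (-96).
-1002 − 96 = -1098;  -5768 − 1098 = -6866;  -24188 − 6866 = -31054;  -82494 − 31054 = -113548
-1098 − 96 = -1194;  -6866 − 1194 = -8060;  -31054 − 8060 = -39114;  -113548 − 39114 = -152662
-1194 − 96 = -1290;  -8060 − 1290 = -9350;  -39114 − 9350 = -48464;  -152662 − 48464 = -201126
-1290 − 96 = -1386;  -9350 − 1386 = -10736;  -48464 − 10736 = -59200;  -201126 − 59200 = -260326

-260326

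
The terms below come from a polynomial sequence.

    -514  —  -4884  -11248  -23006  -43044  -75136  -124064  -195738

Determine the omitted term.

-1796

Using the last 7 terms:
D1: -6364  -11758  -20038  -32092  -48928  -71674
D2: -5394  -8280  -12054  -16836  -22746
D3: -2886  -3774  -4782  -5910
D4: -888  -1008  -1128
D5: -120  -120
Constant fifth difference = -120.
Extend backward: -888 + 120 = -768;  -2886 + 768 = -2118;  -5394 + 2118 = -3276;  -6364 + 3276 = -3088;  -4884 + 3088 = -1796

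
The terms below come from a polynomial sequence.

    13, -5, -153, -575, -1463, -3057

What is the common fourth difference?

-48

First differences: -18, -148, -422, -888, -1594
Second differences: -130, -274, -466, -706
Third differences: -144, -192, -240
Fourth differences: -48, -48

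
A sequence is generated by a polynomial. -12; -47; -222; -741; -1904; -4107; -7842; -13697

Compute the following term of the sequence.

-22356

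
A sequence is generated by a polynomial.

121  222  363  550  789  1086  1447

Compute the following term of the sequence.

1878

101  141  187  239  297  361
40  46  52  58  64
6  6  6  6
The third differences are constant (6).
64 + 6 = 70;  361 + 70 = 431;  1447 + 431 = 1878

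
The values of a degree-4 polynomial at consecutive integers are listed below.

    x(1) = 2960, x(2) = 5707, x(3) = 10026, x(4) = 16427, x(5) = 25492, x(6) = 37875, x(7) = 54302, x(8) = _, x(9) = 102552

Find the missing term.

Using the first 7 terms:
D1: 2747  4319  6401  9065  12383  16427
D2: 1572  2082  2664  3318  4044
D3: 510  582  654  726
D4: 72  72  72
Constant fourth difference = 72.
Extend forward: 726 + 72 = 798;  4044 + 798 = 4842;  16427 + 4842 = 21269;  54302 + 21269 = 75571

75571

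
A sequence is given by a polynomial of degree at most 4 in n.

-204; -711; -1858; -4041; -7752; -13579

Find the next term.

-22206

-507, -1147, -2183, -3711, -5827
-640, -1036, -1528, -2116
-396, -492, -588
-96, -96
Fourth differences constant at -96.
-588 − 96 = -684;  -2116 − 684 = -2800;  -5827 − 2800 = -8627;  -13579 − 8627 = -22206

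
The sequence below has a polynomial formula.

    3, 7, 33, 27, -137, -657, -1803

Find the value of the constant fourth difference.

D1: 4, 26, -6, -164, -520, -1146
D2: 22, -32, -158, -356, -626
D3: -54, -126, -198, -270
D4: -72, -72, -72

-72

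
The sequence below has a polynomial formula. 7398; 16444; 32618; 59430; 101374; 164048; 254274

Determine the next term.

380218

Δ: 9046  16174  26812  41944  62674  90226
Δ²: 7128  10638  15132  20730  27552
Δ³: 3510  4494  5598  6822
Δ⁴: 984  1104  1224
Δ⁵: 120  120
Constant fifth difference = 120, so extend:
1224 + 120 = 1344;  6822 + 1344 = 8166;  27552 + 8166 = 35718;  90226 + 35718 = 125944;  254274 + 125944 = 380218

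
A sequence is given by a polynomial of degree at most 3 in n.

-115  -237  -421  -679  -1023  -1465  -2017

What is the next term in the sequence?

-122, -184, -258, -344, -442, -552
-62, -74, -86, -98, -110
-12, -12, -12, -12
The third differences are constant (-12).
-110 − 12 = -122;  -552 − 122 = -674;  -2017 − 674 = -2691

-2691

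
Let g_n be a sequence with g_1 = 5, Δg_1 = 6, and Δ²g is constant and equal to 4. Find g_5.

53

Build the table forward from the leading diagonal:
Second differences: 4  4  4  4  4
First differences: 6  10  14  18  22
g: 5  11  21  35  53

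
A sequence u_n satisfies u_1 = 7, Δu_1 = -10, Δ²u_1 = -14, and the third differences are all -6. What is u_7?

-383

Build the table forward from the leading diagonal:
Δ³: -6  -6  -6  -6  -6  -6  -6
Δ²: -14  -20  -26  -32  -38  -44  -50
Δ: -10  -24  -44  -70  -102  -140  -184
u: 7  -3  -27  -71  -141  -243  -383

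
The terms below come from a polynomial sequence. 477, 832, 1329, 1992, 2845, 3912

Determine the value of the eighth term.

D1: 355 , 497 , 663 , 853 , 1067
D2: 142 , 166 , 190 , 214
D3: 24 , 24 , 24
Third differences constant at 24.
214 + 24 = 238;  1067 + 238 = 1305;  3912 + 1305 = 5217
238 + 24 = 262;  1305 + 262 = 1567;  5217 + 1567 = 6784

6784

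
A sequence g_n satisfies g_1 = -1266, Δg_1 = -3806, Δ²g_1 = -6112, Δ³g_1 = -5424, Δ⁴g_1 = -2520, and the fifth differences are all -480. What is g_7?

-264942

Build the table forward from the leading diagonal:
Fifth differences: -480  -480  -480  -480  -480  -480  -480
Fourth differences: -2520  -3000  -3480  -3960  -4440  -4920  -5400
Third differences: -5424  -7944  -10944  -14424  -18384  -22824  -27744
Second differences: -6112  -11536  -19480  -30424  -44848  -63232  -86056
First differences: -3806  -9918  -21454  -40934  -71358  -116206  -179438
g: -1266  -5072  -14990  -36444  -77378  -148736  -264942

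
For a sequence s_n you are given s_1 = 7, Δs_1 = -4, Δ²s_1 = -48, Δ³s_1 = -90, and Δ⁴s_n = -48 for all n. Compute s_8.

Build the table forward from the leading diagonal:
Fourth differences: -48, -48, -48, -48, -48, -48, -48, -48
Third differences: -90, -138, -186, -234, -282, -330, -378, -426
Second differences: -48, -138, -276, -462, -696, -978, -1308, -1686
First differences: -4, -52, -190, -466, -928, -1624, -2602, -3910
s: 7, 3, -49, -239, -705, -1633, -3257, -5859

-5859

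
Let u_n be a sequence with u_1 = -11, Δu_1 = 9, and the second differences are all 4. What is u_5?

49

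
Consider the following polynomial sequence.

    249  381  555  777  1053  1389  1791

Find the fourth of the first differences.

276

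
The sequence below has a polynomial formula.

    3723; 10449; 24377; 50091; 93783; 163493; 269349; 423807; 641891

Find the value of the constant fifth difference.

Δ: 6726, 13928, 25714, 43692, 69710, 105856, 154458, 218084
Δ²: 7202, 11786, 17978, 26018, 36146, 48602, 63626
Δ³: 4584, 6192, 8040, 10128, 12456, 15024
Δ⁴: 1608, 1848, 2088, 2328, 2568
Δ⁵: 240, 240, 240, 240

240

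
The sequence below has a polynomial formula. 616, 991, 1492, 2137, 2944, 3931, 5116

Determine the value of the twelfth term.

First differences: 375, 501, 645, 807, 987, 1185
Second differences: 126, 144, 162, 180, 198
Third differences: 18, 18, 18, 18
Third differences constant at 18.
198 + 18 = 216;  1185 + 216 = 1401;  5116 + 1401 = 6517
216 + 18 = 234;  1401 + 234 = 1635;  6517 + 1635 = 8152
234 + 18 = 252;  1635 + 252 = 1887;  8152 + 1887 = 10039
252 + 18 = 270;  1887 + 270 = 2157;  10039 + 2157 = 12196
270 + 18 = 288;  2157 + 288 = 2445;  12196 + 2445 = 14641

14641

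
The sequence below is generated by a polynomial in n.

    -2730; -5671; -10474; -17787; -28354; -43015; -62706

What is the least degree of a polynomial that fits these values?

4

-2941, -4803, -7313, -10567, -14661, -19691
-1862, -2510, -3254, -4094, -5030
-648, -744, -840, -936
-96, -96, -96
The fourth differences are constant, so the polynomial has degree 4.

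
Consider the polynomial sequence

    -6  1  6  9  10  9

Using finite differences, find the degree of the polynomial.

Δ: 7, 5, 3, 1, -1
Δ²: -2, -2, -2, -2
The second differences are constant, so the polynomial has degree 2.

2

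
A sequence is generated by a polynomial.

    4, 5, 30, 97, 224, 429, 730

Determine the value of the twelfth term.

4305

First differences: 1, 25, 67, 127, 205, 301
Second differences: 24, 42, 60, 78, 96
Third differences: 18, 18, 18, 18
Constant third difference = 18, so extend:
96 + 18 = 114;  301 + 114 = 415;  730 + 415 = 1145
114 + 18 = 132;  415 + 132 = 547;  1145 + 547 = 1692
132 + 18 = 150;  547 + 150 = 697;  1692 + 697 = 2389
150 + 18 = 168;  697 + 168 = 865;  2389 + 865 = 3254
168 + 18 = 186;  865 + 186 = 1051;  3254 + 1051 = 4305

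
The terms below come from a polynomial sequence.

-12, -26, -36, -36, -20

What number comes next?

18

-14, -10, 0, 16
4, 10, 16
6, 6
Constant third difference = 6, so extend:
16 + 6 = 22;  16 + 22 = 38;  -20 + 38 = 18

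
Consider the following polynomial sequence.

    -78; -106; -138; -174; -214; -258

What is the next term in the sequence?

-28  -32  -36  -40  -44
-4  -4  -4  -4
Second differences constant at -4.
-44 − 4 = -48;  -258 − 48 = -306

-306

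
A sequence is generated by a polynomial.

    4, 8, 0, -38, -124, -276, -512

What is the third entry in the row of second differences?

-48

Δ: 4, -8, -38, -86, -152, -236
Δ²: -12, -30, -48, -66, -84
Δ³: -18, -18, -18, -18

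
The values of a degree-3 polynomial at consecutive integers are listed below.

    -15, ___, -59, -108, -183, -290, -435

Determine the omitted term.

-30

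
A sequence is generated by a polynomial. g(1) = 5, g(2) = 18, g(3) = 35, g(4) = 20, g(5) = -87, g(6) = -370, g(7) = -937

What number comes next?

D1: 13, 17, -15, -107, -283, -567
D2: 4, -32, -92, -176, -284
D3: -36, -60, -84, -108
D4: -24, -24, -24
The fourth differences are constant (-24).
-108 − 24 = -132;  -284 − 132 = -416;  -567 − 416 = -983;  -937 − 983 = -1920

-1920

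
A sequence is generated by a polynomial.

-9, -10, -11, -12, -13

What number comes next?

-14

D1: -1 , -1 , -1 , -1
First differences constant at -1.
-13 − 1 = -14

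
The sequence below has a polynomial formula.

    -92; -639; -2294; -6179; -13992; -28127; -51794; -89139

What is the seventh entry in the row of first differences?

D1: -547, -1655, -3885, -7813, -14135, -23667, -37345
D2: -1108, -2230, -3928, -6322, -9532, -13678
D3: -1122, -1698, -2394, -3210, -4146
D4: -576, -696, -816, -936
D5: -120, -120, -120

-37345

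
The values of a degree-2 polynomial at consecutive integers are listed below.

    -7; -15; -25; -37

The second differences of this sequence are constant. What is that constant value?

-2

D1: -8, -10, -12
D2: -2, -2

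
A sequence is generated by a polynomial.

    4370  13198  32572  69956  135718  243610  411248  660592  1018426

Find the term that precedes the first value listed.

First differences: 8828  19374  37384  65762  107892  167638  249344  357834
Second differences: 10546  18010  28378  42130  59746  81706  108490
Third differences: 7464  10368  13752  17616  21960  26784
Fourth differences: 2904  3384  3864  4344  4824
Fifth differences: 480  480  480  480
The fifth differences are constant at 480.
Work back: 2904 − 480 = 2424;  7464 − 2424 = 5040;  10546 − 5040 = 5506;  8828 − 5506 = 3322;  4370 − 3322 = 1048

1048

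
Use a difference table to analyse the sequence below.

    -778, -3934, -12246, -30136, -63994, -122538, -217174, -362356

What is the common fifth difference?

-360

D1: -3156, -8312, -17890, -33858, -58544, -94636, -145182
D2: -5156, -9578, -15968, -24686, -36092, -50546
D3: -4422, -6390, -8718, -11406, -14454
D4: -1968, -2328, -2688, -3048
D5: -360, -360, -360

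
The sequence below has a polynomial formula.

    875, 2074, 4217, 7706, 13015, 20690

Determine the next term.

31349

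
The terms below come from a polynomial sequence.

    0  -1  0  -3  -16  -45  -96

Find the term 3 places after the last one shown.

-441

Δ: -1, 1, -3, -13, -29, -51
Δ²: 2, -4, -10, -16, -22
Δ³: -6, -6, -6, -6
The third differences are constant (-6).
-22 − 6 = -28;  -51 − 28 = -79;  -96 − 79 = -175
-28 − 6 = -34;  -79 − 34 = -113;  -175 − 113 = -288
-34 − 6 = -40;  -113 − 40 = -153;  -288 − 153 = -441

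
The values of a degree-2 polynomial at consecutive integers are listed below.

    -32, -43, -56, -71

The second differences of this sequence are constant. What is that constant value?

First differences: -11, -13, -15
Second differences: -2, -2

-2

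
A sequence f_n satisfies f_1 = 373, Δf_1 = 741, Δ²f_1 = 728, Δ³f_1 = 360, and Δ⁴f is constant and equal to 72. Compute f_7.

Build the table forward from the leading diagonal:
Δ⁴: 72  72  72  72  72  72  72
Δ³: 360  432  504  576  648  720  792
Δ²: 728  1088  1520  2024  2600  3248  3968
Δ: 741  1469  2557  4077  6101  8701  11949
f: 373  1114  2583  5140  9217  15318  24019

24019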